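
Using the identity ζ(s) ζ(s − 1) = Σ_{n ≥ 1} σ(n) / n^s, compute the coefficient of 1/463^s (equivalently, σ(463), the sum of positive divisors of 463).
σ(463) = 464

In the product (Σ m^0/m^s)(Σ k / k^s) = Σ (Σ_{d | n} d) / n^s, the coefficient of 1/n^s is σ(n) = Σ_{d | n} d. For n = 463, divisors are [1, 463]; summing: σ(463) = 464.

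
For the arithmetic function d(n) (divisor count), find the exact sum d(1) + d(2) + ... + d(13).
Σ_{n ≤ 13} d(n) = 37

Compute d(n) for each 1 ≤ n ≤ 13: d(1) = 1, d(2) = 2, d(3) = 2, d(4) = 3, d(5) = 2, d(6) = 4, d(7) = 2, d(8) = 4, d(9) = 3, d(10) = 4, d(11) = 2, d(12) = 6, d(13) = 2. Summing all 13 values: 37. (Dirichlet's divisor formula: Σ_{n ≤ x} d(n) = x ln(x) + (2γ − 1) x + O(√x). For x = 13, the asymptotic estimate is ≈ 35.35.)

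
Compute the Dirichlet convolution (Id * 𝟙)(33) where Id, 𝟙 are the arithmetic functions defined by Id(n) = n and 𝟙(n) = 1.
(Id * 𝟙)(33) = 48

Divisors of 33: [1, 3, 11, 33]. For each d | 33:
  d = 1: Id(1) · 𝟙(33/1) = 1 · 1 = 1
  d = 3: Id(3) · 𝟙(33/3) = 3 · 1 = 3
  d = 11: Id(11) · 𝟙(33/11) = 11 · 1 = 11
  d = 33: Id(33) · 𝟙(33/33) = 33 · 1 = 33
Summing: (Id * 𝟙)(33) = 1 + 3 + 11 + 33 = 48.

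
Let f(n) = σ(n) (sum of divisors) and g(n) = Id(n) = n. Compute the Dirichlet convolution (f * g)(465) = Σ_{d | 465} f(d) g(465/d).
(σ * Id)(465) = 4851

Divisors of 465: [1, 3, 5, 15, 31, 93, 155, 465]. For each d | 465:
  d = 1: σ(1) · Id(465/1) = 1 · 465 = 465
  d = 3: σ(3) · Id(465/3) = 4 · 155 = 620
  d = 5: σ(5) · Id(465/5) = 6 · 93 = 558
  d = 15: σ(15) · Id(465/15) = 24 · 31 = 744
  d = 31: σ(31) · Id(465/31) = 32 · 15 = 480
  d = 93: σ(93) · Id(465/93) = 128 · 5 = 640
  d = 155: σ(155) · Id(465/155) = 192 · 3 = 576
  d = 465: σ(465) · Id(465/465) = 768 · 1 = 768
Summing: (σ * Id)(465) = 465 + 620 + 558 + 744 + 480 + 640 + 576 + 768 = 4851.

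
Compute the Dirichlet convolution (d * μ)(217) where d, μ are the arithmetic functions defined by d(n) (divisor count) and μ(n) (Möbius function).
(d * μ)(217) = 1

Divisors of 217: [1, 7, 31, 217]. For each d | 217:
  d = 1: d(1) · μ(217/1) = 1 · 1 = 1
  d = 7: d(7) · μ(217/7) = 2 · -1 = -2
  d = 31: d(31) · μ(217/31) = 2 · -1 = -2
  d = 217: d(217) · μ(217/217) = 4 · 1 = 4
Summing: (d * μ)(217) = 1 + -2 + -2 + 4 = 1.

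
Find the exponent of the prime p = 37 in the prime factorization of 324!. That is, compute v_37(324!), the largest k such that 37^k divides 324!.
v_37(324!) = 8

Legendre's formula: v_p(n!) = Σ_{k ≥ 1} ⌊n / p^k⌋. For p = 37, n = 324, the terms are:
  ⌊324/37^1⌋ = ⌊324/37⌋ = 8
(the next term ⌊324/37^2⌋ = 0, terminating the sum). Summing: v_37(324!) = 8 = 8.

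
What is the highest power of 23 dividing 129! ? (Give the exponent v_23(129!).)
v_23(129!) = 5

Legendre's formula: v_p(n!) = Σ_{k ≥ 1} ⌊n / p^k⌋. For p = 23, n = 129, the terms are:
  ⌊129/23^1⌋ = ⌊129/23⌋ = 5
(the next term ⌊129/23^2⌋ = 0, terminating the sum). Summing: v_23(129!) = 5 = 5.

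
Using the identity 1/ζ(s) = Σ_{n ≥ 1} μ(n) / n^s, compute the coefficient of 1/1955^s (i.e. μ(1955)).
μ(1955) = -1

Factor n = 1955 = 5 · 17 · 23. μ(n) = 0 if any exponent ≥ 2 (not squarefree); otherwise μ(n) = (−1)^{ω(n)} where ω(n) is the number of distinct prime factors. Applying: μ(1955) = -1.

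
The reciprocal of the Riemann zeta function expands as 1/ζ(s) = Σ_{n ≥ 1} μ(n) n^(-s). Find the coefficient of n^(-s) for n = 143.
μ(143) = 1

Factor n = 143 = 11 · 13. μ(n) = 0 if any exponent ≥ 2 (not squarefree); otherwise μ(n) = (−1)^{ω(n)} where ω(n) is the number of distinct prime factors. Applying: μ(143) = 1.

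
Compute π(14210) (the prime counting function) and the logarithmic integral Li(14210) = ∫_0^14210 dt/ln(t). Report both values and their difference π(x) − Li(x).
π(14210) = 1671;  Li(14210) ≈ 1694.24;  π(x) − Li(x) ≈ -23.24.

Direct count of primes ≤ 14210 gives π(14210) = 1671. Numerical evaluation of the logarithmic integral gives Li(14210) ≈ 1694.24. The difference π(x) − Li(x) ≈ -23.24 is typically negative for small/moderate x (Li(x) overestimates), though Littlewood's theorem shows this sign changes infinitely often.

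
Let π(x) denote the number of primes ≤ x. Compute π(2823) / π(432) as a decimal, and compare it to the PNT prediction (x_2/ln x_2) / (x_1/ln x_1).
π(2823)/π(432) = 410/83 ≈ 4.9398;  PNT prediction ≈ 4.9909.

π(432) = 83 and π(2823) = 410, so π(2823)/π(432) ≈ 4.9398. The PNT-predicted ratio is (2823/ln(2823)) / (432/ln(432)) ≈ 4.9909. The two agree to within a few percent, as expected.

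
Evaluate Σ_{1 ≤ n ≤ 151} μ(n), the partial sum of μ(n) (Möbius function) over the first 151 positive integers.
Σ_{n ≤ 151} μ(n) = -1

Compute μ(n) for each 1 ≤ n ≤ 151: μ(1) = 1, μ(2) = -1, μ(3) = -1, μ(4) = 0, μ(5) = -1, μ(6) = 1, μ(7) = -1, μ(8) = 0, μ(9) = 0, μ(10) = 1, μ(11) = -1, μ(12) = 0, μ(13) = -1, μ(14) = 1, μ(15) = 1, μ(16) = 0, μ(17) = -1, μ(18) = 0, μ(19) = -1, μ(20) = 0, μ(21) = 1, μ(22) = 1, μ(23) = -1, μ(24) = 0, μ(25) = 0, μ(26) = 1, μ(27) = 0, μ(28) = 0, μ(29) = -1, μ(30) = -1, μ(31) = -1, μ(32) = 0, μ(33) = 1, μ(34) = 1, μ(35) = 1, μ(36) = 0, μ(37) = -1, μ(38) = 1, μ(39) = 1, μ(40) = 0, μ(41) = -1, μ(42) = -1, μ(43) = -1, μ(44) = 0, μ(45) = 0, μ(46) = 1, μ(47) = -1, μ(48) = 0, μ(49) = 0, μ(50) = 0, μ(51) = 1, μ(52) = 0, μ(53) = -1, μ(54) = 0, μ(55) = 1, μ(56) = 0, μ(57) = 1, μ(58) = 1, μ(59) = -1, μ(60) = 0, μ(61) = -1, μ(62) = 1, μ(63) = 0, μ(64) = 0, μ(65) = 1, μ(66) = -1, μ(67) = -1, μ(68) = 0, μ(69) = 1, μ(70) = -1, μ(71) = -1, μ(72) = 0, μ(73) = -1, μ(74) = 1, μ(75) = 0, μ(76) = 0, μ(77) = 1, μ(78) = -1, μ(79) = -1, μ(80) = 0, μ(81) = 0, μ(82) = 1, μ(83) = -1, μ(84) = 0, μ(85) = 1, μ(86) = 1, μ(87) = 1, μ(88) = 0, μ(89) = -1, μ(90) = 0, μ(91) = 1, μ(92) = 0, μ(93) = 1, μ(94) = 1, μ(95) = 1, μ(96) = 0, μ(97) = -1, μ(98) = 0, μ(99) = 0, μ(100) = 0, μ(101) = -1, μ(102) = -1, μ(103) = -1, μ(104) = 0, μ(105) = -1, μ(106) = 1, μ(107) = -1, μ(108) = 0, μ(109) = -1, μ(110) = -1, μ(111) = 1, μ(112) = 0, μ(113) = -1, μ(114) = -1, μ(115) = 1, μ(116) = 0, μ(117) = 0, μ(118) = 1, μ(119) = 1, μ(120) = 0, μ(121) = 0, μ(122) = 1, μ(123) = 1, μ(124) = 0, μ(125) = 0, μ(126) = 0, μ(127) = -1, μ(128) = 0, μ(129) = 1, μ(130) = -1, μ(131) = -1, μ(132) = 0, μ(133) = 1, μ(134) = 1, μ(135) = 0, μ(136) = 0, μ(137) = -1, μ(138) = -1, μ(139) = -1, μ(140) = 0, μ(141) = 1, μ(142) = 1, μ(143) = 1, μ(144) = 0, μ(145) = 1, μ(146) = 1, μ(147) = 0, μ(148) = 0, μ(149) = -1, μ(150) = 0, μ(151) = -1. Summing all 151 values: -1. (Mertens function M(x) = Σ_{n ≤ x} μ(n); on average M(x) should be small (PNT ⟺ M(x) = o(x)).)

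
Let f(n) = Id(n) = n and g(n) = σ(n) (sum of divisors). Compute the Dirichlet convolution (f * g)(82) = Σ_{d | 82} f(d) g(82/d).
(Id * σ)(82) = 415

Divisors of 82: [1, 2, 41, 82]. For each d | 82:
  d = 1: Id(1) · σ(82/1) = 1 · 126 = 126
  d = 2: Id(2) · σ(82/2) = 2 · 42 = 84
  d = 41: Id(41) · σ(82/41) = 41 · 3 = 123
  d = 82: Id(82) · σ(82/82) = 82 · 1 = 82
Summing: (Id * σ)(82) = 126 + 84 + 123 + 82 = 415.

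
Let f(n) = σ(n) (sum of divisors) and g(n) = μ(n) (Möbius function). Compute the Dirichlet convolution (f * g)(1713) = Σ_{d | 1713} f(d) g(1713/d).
(σ * μ)(1713) = 1713

Divisors of 1713: [1, 3, 571, 1713]. For each d | 1713:
  d = 1: σ(1) · μ(1713/1) = 1 · 1 = 1
  d = 3: σ(3) · μ(1713/3) = 4 · -1 = -4
  d = 571: σ(571) · μ(1713/571) = 572 · -1 = -572
  d = 1713: σ(1713) · μ(1713/1713) = 2288 · 1 = 2288
Summing: (σ * μ)(1713) = 1 + -4 + -572 + 2288 = 1713.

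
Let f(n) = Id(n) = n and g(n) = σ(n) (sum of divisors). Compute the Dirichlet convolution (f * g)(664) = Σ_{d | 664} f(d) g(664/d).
(Id * σ)(664) = 8183

Divisors of 664: [1, 2, 4, 8, 83, 166, 332, 664]. For each d | 664:
  d = 1: Id(1) · σ(664/1) = 1 · 1260 = 1260
  d = 2: Id(2) · σ(664/2) = 2 · 588 = 1176
  d = 4: Id(4) · σ(664/4) = 4 · 252 = 1008
  d = 8: Id(8) · σ(664/8) = 8 · 84 = 672
  d = 83: Id(83) · σ(664/83) = 83 · 15 = 1245
  d = 166: Id(166) · σ(664/166) = 166 · 7 = 1162
  d = 332: Id(332) · σ(664/332) = 332 · 3 = 996
  d = 664: Id(664) · σ(664/664) = 664 · 1 = 664
Summing: (Id * σ)(664) = 1260 + 1176 + 1008 + 672 + 1245 + 1162 + 996 + 664 = 8183.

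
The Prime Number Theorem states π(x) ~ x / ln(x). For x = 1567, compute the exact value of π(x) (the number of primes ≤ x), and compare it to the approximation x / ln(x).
π(1567) = 247;  x/ln(x) ≈ 213.00;  relative error ≈ 13.77%.

Directly count primes up to 1567: π(1567) = 247. The PNT approximation gives 1567/ln(1567) ≈ 1567/7.35692 ≈ 213.00. Relative error (π(x) − x/ln(x)) / π(x) ≈ 13.77%; the approximation is known to undercount slightly (Li(x) is a better estimate).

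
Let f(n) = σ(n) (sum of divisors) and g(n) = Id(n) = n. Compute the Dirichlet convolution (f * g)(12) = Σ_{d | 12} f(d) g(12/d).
(σ * Id)(12) = 119

Divisors of 12: [1, 2, 3, 4, 6, 12]. For each d | 12:
  d = 1: σ(1) · Id(12/1) = 1 · 12 = 12
  d = 2: σ(2) · Id(12/2) = 3 · 6 = 18
  d = 3: σ(3) · Id(12/3) = 4 · 4 = 16
  d = 4: σ(4) · Id(12/4) = 7 · 3 = 21
  d = 6: σ(6) · Id(12/6) = 12 · 2 = 24
  d = 12: σ(12) · Id(12/12) = 28 · 1 = 28
Summing: (σ * Id)(12) = 12 + 18 + 16 + 21 + 24 + 28 = 119.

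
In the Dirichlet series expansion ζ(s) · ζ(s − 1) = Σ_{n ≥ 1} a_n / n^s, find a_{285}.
σ(285) = 480

In the product (Σ m^0/m^s)(Σ k / k^s) = Σ (Σ_{d | n} d) / n^s, the coefficient of 1/n^s is σ(n) = Σ_{d | n} d. For n = 285, divisors are [1, 3, 5, 15, 19, 57, 95, 285]; summing: σ(285) = 480.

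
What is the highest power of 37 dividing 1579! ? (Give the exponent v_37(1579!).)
v_37(1579!) = 43

Legendre's formula: v_p(n!) = Σ_{k ≥ 1} ⌊n / p^k⌋. For p = 37, n = 1579, the terms are:
  ⌊1579/37^1⌋ = ⌊1579/37⌋ = 42
  ⌊1579/37^2⌋ = ⌊1579/1369⌋ = 1
(the next term ⌊1579/37^3⌋ = 0, terminating the sum). Summing: v_37(1579!) = 42 + 1 = 43.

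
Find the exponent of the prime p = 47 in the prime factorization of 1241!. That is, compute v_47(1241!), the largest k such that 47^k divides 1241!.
v_47(1241!) = 26

Legendre's formula: v_p(n!) = Σ_{k ≥ 1} ⌊n / p^k⌋. For p = 47, n = 1241, the terms are:
  ⌊1241/47^1⌋ = ⌊1241/47⌋ = 26
(the next term ⌊1241/47^2⌋ = 0, terminating the sum). Summing: v_47(1241!) = 26 = 26.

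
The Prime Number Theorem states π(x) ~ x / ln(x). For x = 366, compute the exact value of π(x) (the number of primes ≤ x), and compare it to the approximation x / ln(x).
π(366) = 72;  x/ln(x) ≈ 62.01;  relative error ≈ 13.88%.

Directly count primes up to 366: π(366) = 72. The PNT approximation gives 366/ln(366) ≈ 366/5.90263 ≈ 62.01. Relative error (π(x) − x/ln(x)) / π(x) ≈ 13.88%; the approximation is known to undercount slightly (Li(x) is a better estimate).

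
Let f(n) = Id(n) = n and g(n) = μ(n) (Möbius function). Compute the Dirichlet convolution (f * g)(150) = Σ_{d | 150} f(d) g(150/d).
(Id * μ)(150) = 40

Divisors of 150: [1, 2, 3, 5, 6, 10, 15, 25, 30, 50, 75, 150]. For each d | 150:
  d = 1: Id(1) · μ(150/1) = 1 · 0 = 0
  d = 2: Id(2) · μ(150/2) = 2 · 0 = 0
  d = 3: Id(3) · μ(150/3) = 3 · 0 = 0
  d = 5: Id(5) · μ(150/5) = 5 · -1 = -5
  d = 6: Id(6) · μ(150/6) = 6 · 0 = 0
  d = 10: Id(10) · μ(150/10) = 10 · 1 = 10
  d = 15: Id(15) · μ(150/15) = 15 · 1 = 15
  d = 25: Id(25) · μ(150/25) = 25 · 1 = 25
  d = 30: Id(30) · μ(150/30) = 30 · -1 = -30
  d = 50: Id(50) · μ(150/50) = 50 · -1 = -50
  d = 75: Id(75) · μ(150/75) = 75 · -1 = -75
  d = 150: Id(150) · μ(150/150) = 150 · 1 = 150
Summing: (Id * μ)(150) = 0 + 0 + 0 + -5 + 0 + 10 + 15 + 25 + -30 + -50 + -75 + 150 = 40.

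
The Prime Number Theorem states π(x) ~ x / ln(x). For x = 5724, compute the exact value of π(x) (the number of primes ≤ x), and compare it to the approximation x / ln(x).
π(5724) = 753;  x/ln(x) ≈ 661.55;  relative error ≈ 12.14%.

Directly count primes up to 5724: π(5724) = 753. The PNT approximation gives 5724/ln(5724) ≈ 5724/8.65242 ≈ 661.55. Relative error (π(x) − x/ln(x)) / π(x) ≈ 12.14%; the approximation is known to undercount slightly (Li(x) is a better estimate).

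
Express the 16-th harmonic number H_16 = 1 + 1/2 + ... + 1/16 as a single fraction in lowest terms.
H_16 = 2436559/720720

Direct summation: H_16 = 1 + 1/2 + ... + 1/16. The least common denominator is lcm(1, ..., 16) = 720720; over this denominator the numerator is 720720 + 360360 + 240240 + 180180 + 144144 + 120120 + 102960 + 90090 + 80080 + 72072 + 65520 + 60060 + 55440 + 51480 + 48048 + 45045 = 2436559, so H_16 = 2436559/720720 (already in lowest terms) ≈ 3.38073. (The PNT-adjacent estimate ln(16) + γ ≈ 3.34980 matches within O(1/n).)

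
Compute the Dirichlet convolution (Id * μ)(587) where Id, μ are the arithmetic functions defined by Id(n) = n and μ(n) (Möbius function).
(Id * μ)(587) = 586

Divisors of 587: [1, 587]. For each d | 587:
  d = 1: Id(1) · μ(587/1) = 1 · -1 = -1
  d = 587: Id(587) · μ(587/587) = 587 · 1 = 587
Summing: (Id * μ)(587) = -1 + 587 = 586.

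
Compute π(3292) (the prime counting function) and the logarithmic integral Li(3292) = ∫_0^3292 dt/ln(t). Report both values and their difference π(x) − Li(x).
π(3292) = 462;  Li(3292) ≈ 479.02;  π(x) − Li(x) ≈ -17.02.

Direct count of primes ≤ 3292 gives π(3292) = 462. Numerical evaluation of the logarithmic integral gives Li(3292) ≈ 479.02. The difference π(x) − Li(x) ≈ -17.02 is typically negative for small/moderate x (Li(x) overestimates), though Littlewood's theorem shows this sign changes infinitely often.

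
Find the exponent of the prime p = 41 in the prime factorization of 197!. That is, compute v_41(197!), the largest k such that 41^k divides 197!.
v_41(197!) = 4

Legendre's formula: v_p(n!) = Σ_{k ≥ 1} ⌊n / p^k⌋. For p = 41, n = 197, the terms are:
  ⌊197/41^1⌋ = ⌊197/41⌋ = 4
(the next term ⌊197/41^2⌋ = 0, terminating the sum). Summing: v_41(197!) = 4 = 4.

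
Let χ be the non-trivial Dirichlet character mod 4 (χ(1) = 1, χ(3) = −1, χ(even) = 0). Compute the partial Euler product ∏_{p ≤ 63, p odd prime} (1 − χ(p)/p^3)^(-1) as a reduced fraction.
∏ = 126115667482028600084463789626710364805572778792731/130156894276470431285217911893722225289762827141120

The odd primes p ≤ 63 are [3, 5, 7, 11, 13, 17, 19, 23, 29, 31, 37, 41, 43, 47, 53, 59, 61]. For each, χ(p) = 1 if p ≡ 1 mod 4, χ(p) = −1 if p ≡ 3 mod 4. Taking (1 − χ(p)/p^3)^(-1) = p^3/(p^3 − χ(p)): (1 − (-1)/3^3)^(-1) · (1 − (1)/5^3)^(-1) · (1 − (-1)/7^3)^(-1) · (1 − (-1)/11^3)^(-1) · (1 − (1)/13^3)^(-1) · (1 − (1)/17^3)^(-1) · (1 − (-1)/19^3)^(-1) · (1 − (-1)/23^3)^(-1) · (1 − (1)/29^3)^(-1) · (1 − (-1)/31^3)^(-1) · (1 − (1)/37^3)^(-1) · (1 − (1)/41^3)^(-1) · (1 − (-1)/43^3)^(-1) · (1 − (-1)/47^3)^(-1) · (1 − (1)/53^3)^(-1) · (1 − (-1)/59^3)^(-1) · (1 − (1)/61^3)^(-1) = 126115667482028600084463789626710364805572778792731/130156894276470431285217911893722225289762827141120.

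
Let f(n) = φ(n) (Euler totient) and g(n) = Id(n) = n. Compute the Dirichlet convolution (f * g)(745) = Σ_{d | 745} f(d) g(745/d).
(φ * Id)(745) = 2673

Divisors of 745: [1, 5, 149, 745]. For each d | 745:
  d = 1: φ(1) · Id(745/1) = 1 · 745 = 745
  d = 5: φ(5) · Id(745/5) = 4 · 149 = 596
  d = 149: φ(149) · Id(745/149) = 148 · 5 = 740
  d = 745: φ(745) · Id(745/745) = 592 · 1 = 592
Summing: (φ * Id)(745) = 745 + 596 + 740 + 592 = 2673.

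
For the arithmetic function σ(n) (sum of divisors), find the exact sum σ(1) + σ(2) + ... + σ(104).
Σ_{n ≤ 104} σ(n) = 8931

Compute σ(n) for each 1 ≤ n ≤ 104: σ(1) = 1, σ(2) = 3, σ(3) = 4, σ(4) = 7, σ(5) = 6, σ(6) = 12, σ(7) = 8, σ(8) = 15, σ(9) = 13, σ(10) = 18, σ(11) = 12, σ(12) = 28, σ(13) = 14, σ(14) = 24, σ(15) = 24, σ(16) = 31, σ(17) = 18, σ(18) = 39, σ(19) = 20, σ(20) = 42, σ(21) = 32, σ(22) = 36, σ(23) = 24, σ(24) = 60, σ(25) = 31, σ(26) = 42, σ(27) = 40, σ(28) = 56, σ(29) = 30, σ(30) = 72, σ(31) = 32, σ(32) = 63, σ(33) = 48, σ(34) = 54, σ(35) = 48, σ(36) = 91, σ(37) = 38, σ(38) = 60, σ(39) = 56, σ(40) = 90, σ(41) = 42, σ(42) = 96, σ(43) = 44, σ(44) = 84, σ(45) = 78, σ(46) = 72, σ(47) = 48, σ(48) = 124, σ(49) = 57, σ(50) = 93, σ(51) = 72, σ(52) = 98, σ(53) = 54, σ(54) = 120, σ(55) = 72, σ(56) = 120, σ(57) = 80, σ(58) = 90, σ(59) = 60, σ(60) = 168, σ(61) = 62, σ(62) = 96, σ(63) = 104, σ(64) = 127, σ(65) = 84, σ(66) = 144, σ(67) = 68, σ(68) = 126, σ(69) = 96, σ(70) = 144, σ(71) = 72, σ(72) = 195, σ(73) = 74, σ(74) = 114, σ(75) = 124, σ(76) = 140, σ(77) = 96, σ(78) = 168, σ(79) = 80, σ(80) = 186, σ(81) = 121, σ(82) = 126, σ(83) = 84, σ(84) = 224, σ(85) = 108, σ(86) = 132, σ(87) = 120, σ(88) = 180, σ(89) = 90, σ(90) = 234, σ(91) = 112, σ(92) = 168, σ(93) = 128, σ(94) = 144, σ(95) = 120, σ(96) = 252, σ(97) = 98, σ(98) = 171, σ(99) = 156, σ(100) = 217, σ(101) = 102, σ(102) = 216, σ(103) = 104, σ(104) = 210. Summing all 104 values: 8931. (Average order: Σ_{n ≤ x} σ(n) ~ (π²/12) x². For x = 104, (π²/12)·104² ≈ 8895.80.)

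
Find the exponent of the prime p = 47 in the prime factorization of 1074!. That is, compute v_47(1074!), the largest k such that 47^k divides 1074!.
v_47(1074!) = 22

Legendre's formula: v_p(n!) = Σ_{k ≥ 1} ⌊n / p^k⌋. For p = 47, n = 1074, the terms are:
  ⌊1074/47^1⌋ = ⌊1074/47⌋ = 22
(the next term ⌊1074/47^2⌋ = 0, terminating the sum). Summing: v_47(1074!) = 22 = 22.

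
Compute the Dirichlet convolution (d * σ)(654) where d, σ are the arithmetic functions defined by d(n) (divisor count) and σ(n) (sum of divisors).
(d * σ)(654) = 3360

Divisors of 654: [1, 2, 3, 6, 109, 218, 327, 654]. For each d | 654:
  d = 1: d(1) · σ(654/1) = 1 · 1320 = 1320
  d = 2: d(2) · σ(654/2) = 2 · 440 = 880
  d = 3: d(3) · σ(654/3) = 2 · 330 = 660
  d = 6: d(6) · σ(654/6) = 4 · 110 = 440
  d = 109: d(109) · σ(654/109) = 2 · 12 = 24
  d = 218: d(218) · σ(654/218) = 4 · 4 = 16
  d = 327: d(327) · σ(654/327) = 4 · 3 = 12
  d = 654: d(654) · σ(654/654) = 8 · 1 = 8
Summing: (d * σ)(654) = 1320 + 880 + 660 + 440 + 24 + 16 + 12 + 8 = 3360.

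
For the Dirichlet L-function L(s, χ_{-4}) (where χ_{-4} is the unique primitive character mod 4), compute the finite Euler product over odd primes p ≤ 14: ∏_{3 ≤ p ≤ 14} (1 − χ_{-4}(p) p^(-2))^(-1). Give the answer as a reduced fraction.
∏ = 143143/156160

The odd primes p ≤ 14 are [3, 5, 7, 11, 13]. For each, χ(p) = 1 if p ≡ 1 mod 4, χ(p) = −1 if p ≡ 3 mod 4. Taking (1 − χ(p)/p^2)^(-1) = p^2/(p^2 − χ(p)): (1 − (-1)/3^2)^(-1) · (1 − (1)/5^2)^(-1) · (1 − (-1)/7^2)^(-1) · (1 − (-1)/11^2)^(-1) · (1 − (1)/13^2)^(-1) = 143143/156160.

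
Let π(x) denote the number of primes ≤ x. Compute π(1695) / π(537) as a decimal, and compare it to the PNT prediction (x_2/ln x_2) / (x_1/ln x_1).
π(1695)/π(537) = 264/99 ≈ 2.6667;  PNT prediction ≈ 2.6685.

π(537) = 99 and π(1695) = 264, so π(1695)/π(537) ≈ 2.6667. The PNT-predicted ratio is (1695/ln(1695)) / (537/ln(537)) ≈ 2.6685. The two agree to within a few percent, as expected.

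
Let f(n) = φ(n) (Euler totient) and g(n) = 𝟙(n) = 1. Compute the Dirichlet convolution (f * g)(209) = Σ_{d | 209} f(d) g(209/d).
(φ * 𝟙)(209) = 209

Divisors of 209: [1, 11, 19, 209]. For each d | 209:
  d = 1: φ(1) · 𝟙(209/1) = 1 · 1 = 1
  d = 11: φ(11) · 𝟙(209/11) = 10 · 1 = 10
  d = 19: φ(19) · 𝟙(209/19) = 18 · 1 = 18
  d = 209: φ(209) · 𝟙(209/209) = 180 · 1 = 180
Summing: (φ * 𝟙)(209) = 1 + 10 + 18 + 180 = 209.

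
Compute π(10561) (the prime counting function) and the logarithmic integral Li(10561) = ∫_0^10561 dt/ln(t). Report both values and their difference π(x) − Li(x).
π(10561) = 1289;  Li(10561) ≈ 1306.87;  π(x) − Li(x) ≈ -17.87.

Direct count of primes ≤ 10561 gives π(10561) = 1289. Numerical evaluation of the logarithmic integral gives Li(10561) ≈ 1306.87. The difference π(x) − Li(x) ≈ -17.87 is typically negative for small/moderate x (Li(x) overestimates), though Littlewood's theorem shows this sign changes infinitely often.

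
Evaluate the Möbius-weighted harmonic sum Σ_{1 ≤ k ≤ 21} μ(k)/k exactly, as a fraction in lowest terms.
Σ μ(k)/k = -15019/4849845

Values of μ(k) for 1 ≤ k ≤ 21: μ(1) = 1, μ(2) = -1, μ(3) = -1, μ(5) = -1, μ(6) = 1, μ(7) = -1, μ(10) = 1, μ(11) = -1, μ(13) = -1, μ(14) = 1, μ(15) = 1, μ(17) = -1, μ(19) = -1, μ(21) = 1, with μ = 0 on non-squarefree integers. Summing μ(k)/k for k where μ(k) ≠ 0 gives -15019/4849845 ≈ -0.0031. (PNT ⟺ this sum → 0 as n → ∞.)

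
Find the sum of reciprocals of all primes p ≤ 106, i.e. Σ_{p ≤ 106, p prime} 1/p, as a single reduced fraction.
Σ 1/p = 43710588286712969019768170103664304877397/23984823528925228172706521638692258396210

π(106) = 27, so the primes ≤ 106 are [2, 3, 5, 7, 11, 13, 17, 19, 23, 29, 31, 37, 41, 43, 47, 53, 59, 61, 67, 71, 73, 79, 83, 89, 97, 101, 103]. Summing 1/p over these primes: 43710588286712969019768170103664304877397/23984823528925228172706521638692258396210 ≈ 1.8224. Mertens estimate ln ln(106) + 0.2615 ≈ 1.8013.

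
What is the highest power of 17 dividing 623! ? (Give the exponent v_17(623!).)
v_17(623!) = 38

Legendre's formula: v_p(n!) = Σ_{k ≥ 1} ⌊n / p^k⌋. For p = 17, n = 623, the terms are:
  ⌊623/17^1⌋ = ⌊623/17⌋ = 36
  ⌊623/17^2⌋ = ⌊623/289⌋ = 2
(the next term ⌊623/17^3⌋ = 0, terminating the sum). Summing: v_17(623!) = 36 + 2 = 38.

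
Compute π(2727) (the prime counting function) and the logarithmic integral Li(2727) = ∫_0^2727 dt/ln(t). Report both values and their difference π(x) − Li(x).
π(2727) = 397;  Li(2727) ≈ 408.46;  π(x) − Li(x) ≈ -11.46.

Direct count of primes ≤ 2727 gives π(2727) = 397. Numerical evaluation of the logarithmic integral gives Li(2727) ≈ 408.46. The difference π(x) − Li(x) ≈ -11.46 is typically negative for small/moderate x (Li(x) overestimates), though Littlewood's theorem shows this sign changes infinitely often.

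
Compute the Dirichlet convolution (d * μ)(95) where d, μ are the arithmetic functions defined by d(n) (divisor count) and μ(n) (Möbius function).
(d * μ)(95) = 1

Divisors of 95: [1, 5, 19, 95]. For each d | 95:
  d = 1: d(1) · μ(95/1) = 1 · 1 = 1
  d = 5: d(5) · μ(95/5) = 2 · -1 = -2
  d = 19: d(19) · μ(95/19) = 2 · -1 = -2
  d = 95: d(95) · μ(95/95) = 4 · 1 = 4
Summing: (d * μ)(95) = 1 + -2 + -2 + 4 = 1.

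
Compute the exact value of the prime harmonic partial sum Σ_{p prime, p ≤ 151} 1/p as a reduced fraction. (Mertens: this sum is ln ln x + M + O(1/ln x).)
Σ 1/p = 426559540131011718238816115585684956391671166781102121476137/225319534991831177328890236228992001350685163362356544091910

π(151) = 36, so the primes ≤ 151 are [2, 3, 5, 7, 11, 13, 17, 19, 23, 29, 31, 37, 41, 43, 47, 53, 59, 61, 67, 71, 73, 79, 83, 89, 97, 101, 103, 107, 109, 113, 127, 131, 137, 139, 149, 151]. Summing 1/p over these primes: 426559540131011718238816115585684956391671166781102121476137/225319534991831177328890236228992001350685163362356544091910 ≈ 1.8931. Mertens estimate ln ln(151) + 0.2615 ≈ 1.8744.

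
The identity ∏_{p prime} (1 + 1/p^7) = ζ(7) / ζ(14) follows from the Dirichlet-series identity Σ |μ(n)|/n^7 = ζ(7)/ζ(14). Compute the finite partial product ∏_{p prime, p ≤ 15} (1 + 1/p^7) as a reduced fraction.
∏ = 131129952026000311359081292/130052142598591679794453125

The primes p ≤ 15 are [2, 3, 5, 7, 11, 13]. For each, (1 + 1/p^7) = (p^7 + 1)/p^7. Multiplying these fractions over p ∈ [2, 3, 5, 7, 11, 13] gives 131129952026000311359081292/130052142598591679794453125. (In the limit P → ∞ this tends to ζ(7)/ζ(14).)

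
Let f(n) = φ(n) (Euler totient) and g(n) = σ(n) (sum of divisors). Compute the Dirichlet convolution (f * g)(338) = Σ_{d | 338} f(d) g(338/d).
(φ * σ)(338) = 2028

Divisors of 338: [1, 2, 13, 26, 169, 338]. For each d | 338:
  d = 1: φ(1) · σ(338/1) = 1 · 549 = 549
  d = 2: φ(2) · σ(338/2) = 1 · 183 = 183
  d = 13: φ(13) · σ(338/13) = 12 · 42 = 504
  d = 26: φ(26) · σ(338/26) = 12 · 14 = 168
  d = 169: φ(169) · σ(338/169) = 156 · 3 = 468
  d = 338: φ(338) · σ(338/338) = 156 · 1 = 156
Summing: (φ * σ)(338) = 549 + 183 + 504 + 168 + 468 + 156 = 2028.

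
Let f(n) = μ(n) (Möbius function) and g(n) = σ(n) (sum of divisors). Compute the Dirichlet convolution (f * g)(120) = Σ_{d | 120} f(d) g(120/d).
(μ * σ)(120) = 120

Divisors of 120: [1, 2, 3, 4, 5, 6, 8, 10, 12, 15, 20, 24, 30, 40, 60, 120]. For each d | 120:
  d = 1: μ(1) · σ(120/1) = 1 · 360 = 360
  d = 2: μ(2) · σ(120/2) = -1 · 168 = -168
  d = 3: μ(3) · σ(120/3) = -1 · 90 = -90
  d = 4: μ(4) · σ(120/4) = 0 · 72 = 0
  d = 5: μ(5) · σ(120/5) = -1 · 60 = -60
  d = 6: μ(6) · σ(120/6) = 1 · 42 = 42
  d = 8: μ(8) · σ(120/8) = 0 · 24 = 0
  d = 10: μ(10) · σ(120/10) = 1 · 28 = 28
  d = 12: μ(12) · σ(120/12) = 0 · 18 = 0
  d = 15: μ(15) · σ(120/15) = 1 · 15 = 15
  d = 20: μ(20) · σ(120/20) = 0 · 12 = 0
  d = 24: μ(24) · σ(120/24) = 0 · 6 = 0
  d = 30: μ(30) · σ(120/30) = -1 · 7 = -7
  d = 40: μ(40) · σ(120/40) = 0 · 4 = 0
  d = 60: μ(60) · σ(120/60) = 0 · 3 = 0
  d = 120: μ(120) · σ(120/120) = 0 · 1 = 0
Summing: (μ * σ)(120) = 360 + -168 + -90 + 0 + -60 + 42 + 0 + 28 + 0 + 15 + 0 + 0 + -7 + 0 + 0 + 0 = 120.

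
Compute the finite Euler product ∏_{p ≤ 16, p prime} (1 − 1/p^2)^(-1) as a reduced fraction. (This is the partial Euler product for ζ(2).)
∏ = 715715/442368

The primes p ≤ 16 are [2, 3, 5, 7, 11, 13]. For each prime, (1 − 1/p^2)^(-1) = p^2 / (p^2 − 1). The product is (1 − 1/2^2)^(-1), (1 − 1/3^2)^(-1), (1 − 1/5^2)^(-1), (1 − 1/7^2)^(-1), (1 − 1/11^2)^(-1), (1 − 1/13^2)^(-1) = ∏ p^2 / (p^2 − 1) = 715715/442368.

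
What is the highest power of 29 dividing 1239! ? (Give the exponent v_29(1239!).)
v_29(1239!) = 43

Legendre's formula: v_p(n!) = Σ_{k ≥ 1} ⌊n / p^k⌋. For p = 29, n = 1239, the terms are:
  ⌊1239/29^1⌋ = ⌊1239/29⌋ = 42
  ⌊1239/29^2⌋ = ⌊1239/841⌋ = 1
(the next term ⌊1239/29^3⌋ = 0, terminating the sum). Summing: v_29(1239!) = 42 + 1 = 43.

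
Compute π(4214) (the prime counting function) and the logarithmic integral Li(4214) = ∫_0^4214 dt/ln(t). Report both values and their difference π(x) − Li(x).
π(4214) = 576;  Li(4214) ≈ 591.08;  π(x) − Li(x) ≈ -15.08.

Direct count of primes ≤ 4214 gives π(4214) = 576. Numerical evaluation of the logarithmic integral gives Li(4214) ≈ 591.08. The difference π(x) − Li(x) ≈ -15.08 is typically negative for small/moderate x (Li(x) overestimates), though Littlewood's theorem shows this sign changes infinitely often.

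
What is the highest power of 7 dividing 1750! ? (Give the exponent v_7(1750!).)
v_7(1750!) = 290

Legendre's formula: v_p(n!) = Σ_{k ≥ 1} ⌊n / p^k⌋. For p = 7, n = 1750, the terms are:
  ⌊1750/7^1⌋ = ⌊1750/7⌋ = 250
  ⌊1750/7^2⌋ = ⌊1750/49⌋ = 35
  ⌊1750/7^3⌋ = ⌊1750/343⌋ = 5
(the next term ⌊1750/7^4⌋ = 0, terminating the sum). Summing: v_7(1750!) = 250 + 35 + 5 = 290.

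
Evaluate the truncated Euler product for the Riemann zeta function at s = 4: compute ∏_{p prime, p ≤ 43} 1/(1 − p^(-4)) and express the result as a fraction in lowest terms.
∏ = 68304364739414847787103076142881583957543/63109073443906486560772797235200000000000

The primes p ≤ 43 are [2, 3, 5, 7, 11, 13, 17, 19, 23, 29, 31, 37, 41, 43]. For each prime, (1 − 1/p^4)^(-1) = p^4 / (p^4 − 1). The product is (1 − 1/2^4)^(-1), (1 − 1/3^4)^(-1), (1 − 1/5^4)^(-1), (1 − 1/7^4)^(-1), (1 − 1/11^4)^(-1), (1 − 1/13^4)^(-1), (1 − 1/17^4)^(-1), (1 − 1/19^4)^(-1), (1 − 1/23^4)^(-1), (1 − 1/29^4)^(-1), (1 − 1/31^4)^(-1), (1 − 1/37^4)^(-1), (1 − 1/41^4)^(-1), (1 − 1/43^4)^(-1) = ∏ p^4 / (p^4 − 1) = 68304364739414847787103076142881583957543/63109073443906486560772797235200000000000.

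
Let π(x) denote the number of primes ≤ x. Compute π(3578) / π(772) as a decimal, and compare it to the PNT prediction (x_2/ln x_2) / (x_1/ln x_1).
π(3578)/π(772) = 500/136 ≈ 3.6765;  PNT prediction ≈ 3.7661.

π(772) = 136 and π(3578) = 500, so π(3578)/π(772) ≈ 3.6765. The PNT-predicted ratio is (3578/ln(3578)) / (772/ln(772)) ≈ 3.7661. The two agree to within a few percent, as expected.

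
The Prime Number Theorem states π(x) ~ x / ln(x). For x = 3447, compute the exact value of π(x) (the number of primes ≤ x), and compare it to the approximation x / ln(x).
π(3447) = 481;  x/ln(x) ≈ 423.19;  relative error ≈ 12.02%.

Directly count primes up to 3447: π(3447) = 481. The PNT approximation gives 3447/ln(3447) ≈ 3447/8.14526 ≈ 423.19. Relative error (π(x) − x/ln(x)) / π(x) ≈ 12.02%; the approximation is known to undercount slightly (Li(x) is a better estimate).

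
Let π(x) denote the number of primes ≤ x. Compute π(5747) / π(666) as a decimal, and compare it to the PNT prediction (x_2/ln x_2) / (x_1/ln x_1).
π(5747)/π(666) = 756/121 ≈ 6.2479;  PNT prediction ≈ 6.4808.

π(666) = 121 and π(5747) = 756, so π(5747)/π(666) ≈ 6.2479. The PNT-predicted ratio is (5747/ln(5747)) / (666/ln(666)) ≈ 6.4808. The two agree to within a few percent, as expected.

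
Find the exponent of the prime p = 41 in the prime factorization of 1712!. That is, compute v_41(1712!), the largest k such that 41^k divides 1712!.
v_41(1712!) = 42

Legendre's formula: v_p(n!) = Σ_{k ≥ 1} ⌊n / p^k⌋. For p = 41, n = 1712, the terms are:
  ⌊1712/41^1⌋ = ⌊1712/41⌋ = 41
  ⌊1712/41^2⌋ = ⌊1712/1681⌋ = 1
(the next term ⌊1712/41^3⌋ = 0, terminating the sum). Summing: v_41(1712!) = 41 + 1 = 42.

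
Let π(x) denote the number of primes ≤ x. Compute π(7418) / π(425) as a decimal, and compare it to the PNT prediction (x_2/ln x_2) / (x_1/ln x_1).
π(7418)/π(425) = 941/82 ≈ 11.4756;  PNT prediction ≈ 11.8534.

π(425) = 82 and π(7418) = 941, so π(7418)/π(425) ≈ 11.4756. The PNT-predicted ratio is (7418/ln(7418)) / (425/ln(425)) ≈ 11.8534. The two agree to within a few percent, as expected.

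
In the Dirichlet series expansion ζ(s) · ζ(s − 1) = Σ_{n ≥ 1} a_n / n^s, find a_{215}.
σ(215) = 264

In the product (Σ m^0/m^s)(Σ k / k^s) = Σ (Σ_{d | n} d) / n^s, the coefficient of 1/n^s is σ(n) = Σ_{d | n} d. For n = 215, divisors are [1, 5, 43, 215]; summing: σ(215) = 264.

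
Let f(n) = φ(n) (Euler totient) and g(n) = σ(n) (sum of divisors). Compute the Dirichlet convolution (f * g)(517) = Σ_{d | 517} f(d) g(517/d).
(φ * σ)(517) = 2068

Divisors of 517: [1, 11, 47, 517]. For each d | 517:
  d = 1: φ(1) · σ(517/1) = 1 · 576 = 576
  d = 11: φ(11) · σ(517/11) = 10 · 48 = 480
  d = 47: φ(47) · σ(517/47) = 46 · 12 = 552
  d = 517: φ(517) · σ(517/517) = 460 · 1 = 460
Summing: (φ * σ)(517) = 576 + 480 + 552 + 460 = 2068.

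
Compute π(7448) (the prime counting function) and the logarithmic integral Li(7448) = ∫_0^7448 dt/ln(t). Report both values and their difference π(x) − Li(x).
π(7448) = 942;  Li(7448) ≈ 964.75;  π(x) − Li(x) ≈ -22.75.

Direct count of primes ≤ 7448 gives π(7448) = 942. Numerical evaluation of the logarithmic integral gives Li(7448) ≈ 964.75. The difference π(x) − Li(x) ≈ -22.75 is typically negative for small/moderate x (Li(x) overestimates), though Littlewood's theorem shows this sign changes infinitely often.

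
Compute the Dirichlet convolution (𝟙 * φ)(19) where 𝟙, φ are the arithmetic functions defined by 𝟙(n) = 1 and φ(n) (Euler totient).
(𝟙 * φ)(19) = 19

Divisors of 19: [1, 19]. For each d | 19:
  d = 1: 𝟙(1) · φ(19/1) = 1 · 18 = 18
  d = 19: 𝟙(19) · φ(19/19) = 1 · 1 = 1
Summing: (𝟙 * φ)(19) = 18 + 1 = 19.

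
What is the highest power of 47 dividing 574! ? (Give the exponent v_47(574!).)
v_47(574!) = 12

Legendre's formula: v_p(n!) = Σ_{k ≥ 1} ⌊n / p^k⌋. For p = 47, n = 574, the terms are:
  ⌊574/47^1⌋ = ⌊574/47⌋ = 12
(the next term ⌊574/47^2⌋ = 0, terminating the sum). Summing: v_47(574!) = 12 = 12.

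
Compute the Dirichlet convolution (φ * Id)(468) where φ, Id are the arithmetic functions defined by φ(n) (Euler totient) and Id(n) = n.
(φ * Id)(468) = 4200

Divisors of 468: [1, 2, 3, 4, 6, 9, 12, 13, 18, 26, 36, 39, 52, 78, 117, 156, 234, 468]. For each d | 468:
  d = 1: φ(1) · Id(468/1) = 1 · 468 = 468
  d = 2: φ(2) · Id(468/2) = 1 · 234 = 234
  d = 3: φ(3) · Id(468/3) = 2 · 156 = 312
  d = 4: φ(4) · Id(468/4) = 2 · 117 = 234
  d = 6: φ(6) · Id(468/6) = 2 · 78 = 156
  d = 9: φ(9) · Id(468/9) = 6 · 52 = 312
  d = 12: φ(12) · Id(468/12) = 4 · 39 = 156
  d = 13: φ(13) · Id(468/13) = 12 · 36 = 432
  d = 18: φ(18) · Id(468/18) = 6 · 26 = 156
  d = 26: φ(26) · Id(468/26) = 12 · 18 = 216
  d = 36: φ(36) · Id(468/36) = 12 · 13 = 156
  d = 39: φ(39) · Id(468/39) = 24 · 12 = 288
  d = 52: φ(52) · Id(468/52) = 24 · 9 = 216
  d = 78: φ(78) · Id(468/78) = 24 · 6 = 144
  d = 117: φ(117) · Id(468/117) = 72 · 4 = 288
  d = 156: φ(156) · Id(468/156) = 48 · 3 = 144
  d = 234: φ(234) · Id(468/234) = 72 · 2 = 144
  d = 468: φ(468) · Id(468/468) = 144 · 1 = 144
Summing: (φ * Id)(468) = 468 + 234 + 312 + 234 + 156 + 312 + 156 + 432 + 156 + 216 + 156 + 288 + 216 + 144 + 288 + 144 + 144 + 144 = 4200.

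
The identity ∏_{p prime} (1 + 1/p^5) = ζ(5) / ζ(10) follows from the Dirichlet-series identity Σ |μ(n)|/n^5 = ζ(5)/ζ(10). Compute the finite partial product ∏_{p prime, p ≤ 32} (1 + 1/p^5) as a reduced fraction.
∏ = 63844361159480726970812326794206836752384/61631932954678205462623400894081119262815

The primes p ≤ 32 are [2, 3, 5, 7, 11, 13, 17, 19, 23, 29, 31]. For each, (1 + 1/p^5) = (p^5 + 1)/p^5. Multiplying these fractions over p ∈ [2, 3, 5, 7, 11, 13, 17, 19, 23, 29, 31] gives 63844361159480726970812326794206836752384/61631932954678205462623400894081119262815. (In the limit P → ∞ this tends to ζ(5)/ζ(10).)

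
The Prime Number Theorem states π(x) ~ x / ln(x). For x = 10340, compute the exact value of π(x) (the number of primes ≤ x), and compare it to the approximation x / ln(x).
π(10340) = 1269;  x/ln(x) ≈ 1118.59;  relative error ≈ 11.85%.

Directly count primes up to 10340: π(10340) = 1269. The PNT approximation gives 10340/ln(10340) ≈ 10340/9.24378 ≈ 1118.59. Relative error (π(x) − x/ln(x)) / π(x) ≈ 11.85%; the approximation is known to undercount slightly (Li(x) is a better estimate).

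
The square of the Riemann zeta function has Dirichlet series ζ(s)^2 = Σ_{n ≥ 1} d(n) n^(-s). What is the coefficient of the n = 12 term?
d(12) = 6

ζ(s)^2 = (Σ 1/m^s)(Σ 1/k^s). The coefficient of 1/n^s in the product is the number of ordered pairs (m, k) with mk = n, which equals d(n). For n = 12, divisors are [1, 2, 3, 4, 6, 12], so d(12) = 6.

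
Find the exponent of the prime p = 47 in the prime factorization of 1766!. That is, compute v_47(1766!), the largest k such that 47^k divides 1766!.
v_47(1766!) = 37

Legendre's formula: v_p(n!) = Σ_{k ≥ 1} ⌊n / p^k⌋. For p = 47, n = 1766, the terms are:
  ⌊1766/47^1⌋ = ⌊1766/47⌋ = 37
(the next term ⌊1766/47^2⌋ = 0, terminating the sum). Summing: v_47(1766!) = 37 = 37.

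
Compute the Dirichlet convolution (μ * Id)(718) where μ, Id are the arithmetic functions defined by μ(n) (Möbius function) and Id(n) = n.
(μ * Id)(718) = 358

Divisors of 718: [1, 2, 359, 718]. For each d | 718:
  d = 1: μ(1) · Id(718/1) = 1 · 718 = 718
  d = 2: μ(2) · Id(718/2) = -1 · 359 = -359
  d = 359: μ(359) · Id(718/359) = -1 · 2 = -2
  d = 718: μ(718) · Id(718/718) = 1 · 1 = 1
Summing: (μ * Id)(718) = 718 + -359 + -2 + 1 = 358.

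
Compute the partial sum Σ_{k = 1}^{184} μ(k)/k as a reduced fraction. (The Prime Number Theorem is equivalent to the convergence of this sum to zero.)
Σ μ(k)/k = -9343595117515137578604221545686714814220917855566318160407897740846266/899557715467591630453369012945614634379252921727391775909918599930435715

Values of μ(k) for 1 ≤ k ≤ 184: μ(1) = 1, μ(2) = -1, μ(3) = -1, μ(5) = -1, μ(6) = 1, μ(7) = -1, μ(10) = 1, μ(11) = -1, μ(13) = -1, μ(14) = 1, μ(15) = 1, μ(17) = -1, μ(19) = -1, μ(21) = 1, μ(22) = 1, μ(23) = -1, μ(26) = 1, μ(29) = -1, μ(30) = -1, μ(31) = -1, μ(33) = 1, μ(34) = 1, μ(35) = 1, μ(37) = -1, μ(38) = 1, μ(39) = 1, μ(41) = -1, μ(42) = -1, μ(43) = -1, μ(46) = 1, μ(47) = -1, μ(51) = 1, μ(53) = -1, μ(55) = 1, μ(57) = 1, μ(58) = 1, μ(59) = -1, μ(61) = -1, μ(62) = 1, μ(65) = 1, μ(66) = -1, μ(67) = -1, μ(69) = 1, μ(70) = -1, μ(71) = -1, μ(73) = -1, μ(74) = 1, μ(77) = 1, μ(78) = -1, μ(79) = -1, μ(82) = 1, μ(83) = -1, μ(85) = 1, μ(86) = 1, μ(87) = 1, μ(89) = -1, μ(91) = 1, μ(93) = 1, μ(94) = 1, μ(95) = 1, μ(97) = -1, μ(101) = -1, μ(102) = -1, μ(103) = -1, μ(105) = -1, μ(106) = 1, μ(107) = -1, μ(109) = -1, μ(110) = -1, μ(111) = 1, μ(113) = -1, μ(114) = -1, μ(115) = 1, μ(118) = 1, μ(119) = 1, μ(122) = 1, μ(123) = 1, μ(127) = -1, μ(129) = 1, μ(130) = -1, μ(131) = -1, μ(133) = 1, μ(134) = 1, μ(137) = -1, μ(138) = -1, μ(139) = -1, μ(141) = 1, μ(142) = 1, μ(143) = 1, μ(145) = 1, μ(146) = 1, μ(149) = -1, μ(151) = -1, μ(154) = -1, μ(155) = 1, μ(157) = -1, μ(158) = 1, μ(159) = 1, μ(161) = 1, μ(163) = -1, μ(165) = -1, μ(166) = 1, μ(167) = -1, μ(170) = -1, μ(173) = -1, μ(174) = -1, μ(177) = 1, μ(178) = 1, μ(179) = -1, μ(181) = -1, μ(182) = -1, μ(183) = 1, with μ = 0 on non-squarefree integers. Summing μ(k)/k for k where μ(k) ≠ 0 gives -9343595117515137578604221545686714814220917855566318160407897740846266/899557715467591630453369012945614634379252921727391775909918599930435715 ≈ -0.0104. (PNT ⟺ this sum → 0 as n → ∞.)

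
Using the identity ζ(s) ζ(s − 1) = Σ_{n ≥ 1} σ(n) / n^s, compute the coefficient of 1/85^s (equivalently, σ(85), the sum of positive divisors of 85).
σ(85) = 108

In the product (Σ m^0/m^s)(Σ k / k^s) = Σ (Σ_{d | n} d) / n^s, the coefficient of 1/n^s is σ(n) = Σ_{d | n} d. For n = 85, divisors are [1, 5, 17, 85]; summing: σ(85) = 108.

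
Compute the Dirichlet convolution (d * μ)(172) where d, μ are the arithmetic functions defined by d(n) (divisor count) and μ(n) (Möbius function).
(d * μ)(172) = 1

Divisors of 172: [1, 2, 4, 43, 86, 172]. For each d | 172:
  d = 1: d(1) · μ(172/1) = 1 · 0 = 0
  d = 2: d(2) · μ(172/2) = 2 · 1 = 2
  d = 4: d(4) · μ(172/4) = 3 · -1 = -3
  d = 43: d(43) · μ(172/43) = 2 · 0 = 0
  d = 86: d(86) · μ(172/86) = 4 · -1 = -4
  d = 172: d(172) · μ(172/172) = 6 · 1 = 6
Summing: (d * μ)(172) = 0 + 2 + -3 + 0 + -4 + 6 = 1.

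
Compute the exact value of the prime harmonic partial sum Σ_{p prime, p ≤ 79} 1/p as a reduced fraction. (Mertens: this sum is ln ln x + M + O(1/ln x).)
Σ 1/p = 5692733621468679832887230172131/3217644767340672907899084554130

π(79) = 22, so the primes ≤ 79 are [2, 3, 5, 7, 11, 13, 17, 19, 23, 29, 31, 37, 41, 43, 47, 53, 59, 61, 67, 71, 73, 79]. Summing 1/p over these primes: 5692733621468679832887230172131/3217644767340672907899084554130 ≈ 1.7692. Mertens estimate ln ln(79) + 0.2615 ≈ 1.7361.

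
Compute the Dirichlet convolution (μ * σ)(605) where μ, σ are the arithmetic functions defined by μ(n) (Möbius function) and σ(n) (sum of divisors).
(μ * σ)(605) = 605

Divisors of 605: [1, 5, 11, 55, 121, 605]. For each d | 605:
  d = 1: μ(1) · σ(605/1) = 1 · 798 = 798
  d = 5: μ(5) · σ(605/5) = -1 · 133 = -133
  d = 11: μ(11) · σ(605/11) = -1 · 72 = -72
  d = 55: μ(55) · σ(605/55) = 1 · 12 = 12
  d = 121: μ(121) · σ(605/121) = 0 · 6 = 0
  d = 605: μ(605) · σ(605/605) = 0 · 1 = 0
Summing: (μ * σ)(605) = 798 + -133 + -72 + 12 + 0 + 0 = 605.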